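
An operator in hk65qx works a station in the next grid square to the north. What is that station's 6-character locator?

HK66qa

Latitude subsquare x = 23; +1 → 24, wraps to 0 = a, carry into square.
Latitude square 5; +1 → 6.
The longitude characters are unchanged.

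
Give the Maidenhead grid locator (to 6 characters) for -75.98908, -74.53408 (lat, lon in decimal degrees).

Offset from 180°W / 90°S: lon 105.4659°, lat 14.0109°.
Field: 105.4659/20 → 5 → F, 14.0109/10 → 1 → B; chars FB.
Square: 5.4659/2 → 2, 4.0109/1 → 4; chars 24.
Subsquare: 1.4659/0.0833333 → 17 → r, 0.0109/0.0416667 → 0 → a; chars ra.

FB24ra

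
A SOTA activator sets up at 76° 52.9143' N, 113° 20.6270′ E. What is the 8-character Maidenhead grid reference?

OQ66qv11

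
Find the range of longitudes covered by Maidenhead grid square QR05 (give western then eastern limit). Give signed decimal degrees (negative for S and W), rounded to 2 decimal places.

Field Q=16, R=17: +16·20° lon, +17·10° lat → SW at lon 140°, lat 80°.
Square 0, 5: +0·2° lon, +5·1° lat → SW at lon 140°, lat 85°.
Cell spans 2° lon × 1° lat.
west 140.00, east 142.00.

140.00, 142.00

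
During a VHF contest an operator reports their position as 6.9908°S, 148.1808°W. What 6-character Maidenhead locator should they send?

BI53va

Add 180° to longitude and 90° to latitude: 31.8192, 83.0092.
Field (20°×10°, letters A–R): lon ⌊31.8192/20⌋ = 1 → B; lat ⌊83.0092/10⌋ = 8 → I.
Square (2°×1°, digits 0–9): lon ⌊11.8192/2⌋ = 5; lat ⌊3.0092/1⌋ = 3.
Subsquare (5′×2.5′, letters a–x): lon ⌊1.8192/0.0833333⌋ = 21 → v; lat ⌊0.0092/0.0416667⌋ = 0 → a.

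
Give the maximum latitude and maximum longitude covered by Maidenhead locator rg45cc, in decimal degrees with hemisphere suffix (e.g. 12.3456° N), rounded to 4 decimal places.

Field R=17, G=6: +17·20° lon, +6·10° lat → SW at lon 160°, lat -30°.
Square 4, 5: +4·2° lon, +5·1° lat → SW at lon 168°, lat -25°.
Subsquare c=2, c=2: +2·0.0833333° lon, +2·0.0416667° lat → SW at lon 168.167°, lat -24.9167°.
Cell spans 0.0833333° lon × 0.0416667° lat. NE corner is SW corner plus one full cell.
latitude 24.8750° S, longitude 168.2500° E.

24.8750° S, 168.2500° E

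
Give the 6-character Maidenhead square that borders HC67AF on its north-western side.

HC57xg

Longitude subsquare a = 0; −1 → -1, wraps to 23 = x, carry into square.
Longitude square 6; −1 → 5.
Latitude subsquare f = 5; +1 → 6 = g.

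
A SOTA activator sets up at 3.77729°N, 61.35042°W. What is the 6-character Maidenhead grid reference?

Add 180° to longitude and 90° to latitude: 118.6496, 93.7773.
Field: lon ⌊118.6496/20⌋ = 5 → F; lat ⌊93.7773/10⌋ = 9 → J.
Square: lon ⌊18.6496/2⌋ = 9; lat ⌊3.7773/1⌋ = 3.
Subsquare: lon ⌊0.6496/0.0833333⌋ = 7 → h; lat ⌊0.7773/0.0416667⌋ = 18 → s.

FJ93hs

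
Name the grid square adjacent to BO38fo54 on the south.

Latitude extended square 4; −1 → 3.
The longitude characters are unchanged.

BO38fo53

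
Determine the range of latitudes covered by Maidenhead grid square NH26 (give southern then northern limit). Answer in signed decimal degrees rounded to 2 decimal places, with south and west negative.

-14.00, -13.00

Field N=13, H=7: +13·20° lon, +7·10° lat → SW at lon 80°, lat -20°.
Square 2, 6: +2·2° lon, +6·1° lat → SW at lon 84°, lat -14°.
Cell spans 2° lon × 1° lat.
south -14.00, north -13.00.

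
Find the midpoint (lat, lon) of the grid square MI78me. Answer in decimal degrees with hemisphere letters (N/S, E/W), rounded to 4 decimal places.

1.8125° S, 75.0417° E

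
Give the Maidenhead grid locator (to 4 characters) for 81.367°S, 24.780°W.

HA78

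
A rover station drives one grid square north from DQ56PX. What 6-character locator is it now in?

DQ57pa

Latitude subsquare x = 23; +1 → 24, wraps to 0 = a, carry into square.
Latitude square 6; +1 → 7.
The longitude characters are unchanged.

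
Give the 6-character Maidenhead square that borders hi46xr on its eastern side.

HI56ar

Longitude subsquare x = 23; +1 → 24, wraps to 0 = a, carry into square.
Longitude square 4; +1 → 5.
The latitude characters are unchanged.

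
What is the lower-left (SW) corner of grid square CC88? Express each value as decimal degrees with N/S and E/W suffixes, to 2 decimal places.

62.00° S, 124.00° W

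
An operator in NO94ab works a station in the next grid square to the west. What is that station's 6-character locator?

Longitude subsquare a = 0; −1 → -1, wraps to 23 = x, carry into square.
Longitude square 9; −1 → 8.
The latitude characters are unchanged.

NO84xb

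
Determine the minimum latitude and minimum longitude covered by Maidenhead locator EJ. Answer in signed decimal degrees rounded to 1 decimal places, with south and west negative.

Field E=4, J=9: +4·20° lon, +9·10° lat → SW at lon -100°, lat 0°.
latitude 0.0, longitude -100.0.

0.0, -100.0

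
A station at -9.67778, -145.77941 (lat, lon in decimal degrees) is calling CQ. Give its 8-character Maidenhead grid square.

Add 180° to longitude and 90° to latitude: 34.22059, 80.32222.
Field: lon ⌊34.22059/20⌋ = 1 → B; lat ⌊80.32222/10⌋ = 8 → I.
Square: lon ⌊14.22059/2⌋ = 7; lat ⌊0.32222/1⌋ = 0.
Subsquare: lon ⌊0.22059/0.0833333⌋ = 2 → c; lat ⌊0.32222/0.0416667⌋ = 7 → h.
Extended square: lon ⌊0.05392/0.00833333⌋ = 6; lat ⌊0.03055/0.00416667⌋ = 7.

BI70ch67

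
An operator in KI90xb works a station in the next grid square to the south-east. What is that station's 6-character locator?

LI00aa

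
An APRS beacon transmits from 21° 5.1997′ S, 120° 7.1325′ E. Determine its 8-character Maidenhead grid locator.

PG08bv49

Add 180° to longitude and 90° to latitude: 300.11888, 68.91334.
Field: lon ⌊300.11888/20⌋ = 15 → P; lat ⌊68.91334/10⌋ = 6 → G.
Square: lon ⌊0.11888/2⌋ = 0; lat ⌊8.91334/1⌋ = 8.
Subsquare: lon ⌊0.11888/0.0833333⌋ = 1 → b; lat ⌊0.91334/0.0416667⌋ = 21 → v.
Extended square: lon ⌊0.03554/0.00833333⌋ = 4; lat ⌊0.03834/0.00416667⌋ = 9.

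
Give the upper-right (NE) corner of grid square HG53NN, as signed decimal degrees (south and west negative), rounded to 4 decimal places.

-26.4167, -28.8333

Field H=7, G=6: +7·20° lon, +6·10° lat → SW at lon -40°, lat -30°.
Square 5, 3: +5·2° lon, +3·1° lat → SW at lon -30°, lat -27°.
Subsquare n=13, n=13: +13·0.0833333° lon, +13·0.0416667° lat → SW at lon -28.9167°, lat -26.4583°.
Cell spans 0.0833333° lon × 0.0416667° lat. NE corner is SW corner plus one full cell.
latitude -26.4167, longitude -28.8333.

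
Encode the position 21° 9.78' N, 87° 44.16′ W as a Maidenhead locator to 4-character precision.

EL61

Shift to the Maidenhead origin (180°W, 90°S): lon 92.26, lat 111.16.
Field: 92.26/20 → 4 → E, 111.16/10 → 11 → L; chars EL.
Square: 12.26/2 → 6, 1.16/1 → 1; chars 61.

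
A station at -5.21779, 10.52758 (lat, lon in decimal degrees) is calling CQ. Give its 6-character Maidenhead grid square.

JI54gs

Shift to the Maidenhead origin (180°W, 90°S): lon 190.5276, lat 84.7822.
Field (20°×10°, letters A–R): lon ⌊190.5276/20⌋ = 9 → J; lat ⌊84.7822/10⌋ = 8 → I.
Square (2°×1°, digits 0–9): lon ⌊10.5276/2⌋ = 5; lat ⌊4.7822/1⌋ = 4.
Subsquare (5′×2.5′, letters a–x): lon ⌊0.5276/0.0833333⌋ = 6 → g; lat ⌊0.7822/0.0416667⌋ = 18 → s.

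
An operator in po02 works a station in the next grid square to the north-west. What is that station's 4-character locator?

OO93

Longitude square 0; −1 → -1, wraps to 9, carry into field.
Longitude field P = 15; −1 → 14 = O.
Latitude square 2; +1 → 3.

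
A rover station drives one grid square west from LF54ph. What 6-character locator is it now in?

LF54oh

Longitude subsquare p = 15; −1 → 14 = o.
The latitude characters are unchanged.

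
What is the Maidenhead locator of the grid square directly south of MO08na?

MO07nx

Latitude subsquare a = 0; −1 → -1, wraps to 23 = x, carry into square.
Latitude square 8; −1 → 7.
The longitude characters are unchanged.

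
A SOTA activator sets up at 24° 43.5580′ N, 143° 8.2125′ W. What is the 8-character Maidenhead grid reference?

BL84kr34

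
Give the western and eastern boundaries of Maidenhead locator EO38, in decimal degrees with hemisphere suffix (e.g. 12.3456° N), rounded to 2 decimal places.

94.00° W, 92.00° W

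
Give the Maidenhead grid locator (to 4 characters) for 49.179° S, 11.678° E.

Shift to the Maidenhead origin (180°W, 90°S): lon 191.68, lat 40.82.
Field: lon ⌊191.68/20⌋ = 9 → J; lat ⌊40.82/10⌋ = 4 → E.
Square: lon ⌊11.68/2⌋ = 5; lat ⌊0.82/1⌋ = 0.

JE50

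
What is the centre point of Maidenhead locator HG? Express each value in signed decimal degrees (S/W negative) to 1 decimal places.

-25.0, -30.0

Field H=7, G=6: +7·20° lon, +6·10° lat → SW at lon -40°, lat -30°.
Cell spans 20° lon × 10° lat. Centre is SW corner plus half of each.
latitude -25.0, longitude -30.0.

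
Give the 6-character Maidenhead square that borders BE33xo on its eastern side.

BE43ao

Longitude subsquare x = 23; +1 → 24, wraps to 0 = a, carry into square.
Longitude square 3; +1 → 4.
The latitude characters are unchanged.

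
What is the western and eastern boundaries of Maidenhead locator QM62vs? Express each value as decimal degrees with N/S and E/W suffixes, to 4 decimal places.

153.7500° E, 153.8333° E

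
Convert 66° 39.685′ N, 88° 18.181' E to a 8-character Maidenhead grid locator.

NP46dp68

Offset from 180°W / 90°S: lon 268.30302°, lat 156.66142°.
Field: 268.30302/20 → 13 → N, 156.66142/10 → 15 → P; chars NP.
Square: 8.30302/2 → 4, 6.66142/1 → 6; chars 46.
Subsquare: 0.30302/0.0833333 → 3 → d, 0.66142/0.0416667 → 15 → p; chars dp.
Extended square: 0.05302/0.00833333 → 6, 0.03642/0.00416667 → 8; chars 68.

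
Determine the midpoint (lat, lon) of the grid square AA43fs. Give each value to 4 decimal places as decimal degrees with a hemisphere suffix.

Field A=0, A=0: +0·20° lon, +0·10° lat → SW at lon -180°, lat -90°.
Square 4, 3: +4·2° lon, +3·1° lat → SW at lon -172°, lat -87°.
Subsquare f=5, s=18: +5·0.0833333° lon, +18·0.0416667° lat → SW at lon -171.583°, lat -86.25°.
Cell spans 0.0833333° lon × 0.0416667° lat. Centre is SW corner plus half of each.
latitude 86.2292° S, longitude 171.5417° W.

86.2292° S, 171.5417° W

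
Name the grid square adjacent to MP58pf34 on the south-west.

MP58pf23

Longitude extended square 3; −1 → 2.
Latitude extended square 4; −1 → 3.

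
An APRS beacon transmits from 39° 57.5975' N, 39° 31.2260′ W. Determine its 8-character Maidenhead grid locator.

Offset from 180°W / 90°S: lon 140.47957°, lat 129.95996°.
Field: 140.47957/20 → 7 → H, 129.95996/10 → 12 → M; chars HM.
Square: 0.47957/2 → 0, 9.95996/1 → 9; chars 09.
Subsquare: 0.47957/0.0833333 → 5 → f, 0.95996/0.0416667 → 23 → x; chars fx.
Extended square: 0.06290/0.00833333 → 7, 0.00162/0.00416667 → 0; chars 70.

HM09fx70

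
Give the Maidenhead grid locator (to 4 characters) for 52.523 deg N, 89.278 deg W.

EO52

Add 180° to longitude and 90° to latitude: 90.72, 142.52.
Field (20°×10°, letters A–R): lon ⌊90.72/20⌋ = 4 → E; lat ⌊142.52/10⌋ = 14 → O.
Square (2°×1°, digits 0–9): lon ⌊10.72/2⌋ = 5; lat ⌊2.52/1⌋ = 2.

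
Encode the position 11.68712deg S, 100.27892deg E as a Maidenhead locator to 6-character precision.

OH08dh

Shift to the Maidenhead origin (180°W, 90°S): lon 280.2789, lat 78.3129.
Field (20°×10°, letters A–R): 280.2789/20 → 14 → O, 78.3129/10 → 7 → H; chars OH.
Square (2°×1°, digits 0–9): 0.2789/2 → 0, 8.3129/1 → 8; chars 08.
Subsquare (5′×2.5′, letters a–x): 0.2789/0.0833333 → 3 → d, 0.3129/0.0416667 → 7 → h; chars dh.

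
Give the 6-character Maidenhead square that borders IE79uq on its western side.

IE79tq

Longitude subsquare u = 20; −1 → 19 = t.
The latitude characters are unchanged.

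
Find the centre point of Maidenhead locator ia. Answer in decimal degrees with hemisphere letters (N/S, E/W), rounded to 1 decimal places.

Field I=8, A=0: +8·20° lon, +0·10° lat → SW at lon -20°, lat -90°.
Cell spans 20° lon × 10° lat. Centre is SW corner plus half of each.
latitude 85.0° S, longitude 10.0° W.

85.0° S, 10.0° W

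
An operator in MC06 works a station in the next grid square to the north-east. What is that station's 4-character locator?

MC17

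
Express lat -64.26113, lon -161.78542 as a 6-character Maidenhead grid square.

AC95cr

Shift to the Maidenhead origin (180°W, 90°S): lon 18.2146, lat 25.7389.
Field (20°×10°, letters A–R): 18.2146/20 → 0 → A, 25.7389/10 → 2 → C; chars AC.
Square (2°×1°, digits 0–9): 18.2146/2 → 9, 5.7389/1 → 5; chars 95.
Subsquare (5′×2.5′, letters a–x): 0.2146/0.0833333 → 2 → c, 0.7389/0.0416667 → 17 → r; chars cr.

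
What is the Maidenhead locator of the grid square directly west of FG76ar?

FG66xr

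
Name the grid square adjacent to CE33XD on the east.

CE43ad

Longitude subsquare x = 23; +1 → 24, wraps to 0 = a, carry into square.
Longitude square 3; +1 → 4.
The latitude characters are unchanged.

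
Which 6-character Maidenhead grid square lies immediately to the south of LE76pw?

Latitude subsquare w = 22; −1 → 21 = v.
The longitude characters are unchanged.

LE76pv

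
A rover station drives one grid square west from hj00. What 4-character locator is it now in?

GJ90

Longitude square 0; −1 → -1, wraps to 9, carry into field.
Longitude field H = 7; −1 → 6 = G.
The latitude characters are unchanged.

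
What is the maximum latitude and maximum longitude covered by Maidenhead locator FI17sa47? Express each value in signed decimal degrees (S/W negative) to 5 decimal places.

-2.96667, -76.45833

Field F=5, I=8: +5·20° lon, +8·10° lat → SW at lon -80°, lat -10°.
Square 1, 7: +1·2° lon, +7·1° lat → SW at lon -78°, lat -3°.
Subsquare s=18, a=0: +18·0.0833333° lon, +0·0.0416667° lat → SW at lon -76.5°, lat -3°.
Extended square 4, 7: +4·0.00833333° lon, +7·0.00416667° lat → SW at lon -76.4667°, lat -2.97083°.
Cell spans 0.00833333° lon × 0.00416667° lat. NE corner is SW corner plus one full cell.
latitude -2.96667, longitude -76.45833.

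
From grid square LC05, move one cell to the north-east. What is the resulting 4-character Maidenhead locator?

Longitude square 0; +1 → 1.
Latitude square 5; +1 → 6.

LC16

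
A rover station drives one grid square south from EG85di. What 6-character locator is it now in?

EG85dh

Latitude subsquare i = 8; −1 → 7 = h.
The longitude characters are unchanged.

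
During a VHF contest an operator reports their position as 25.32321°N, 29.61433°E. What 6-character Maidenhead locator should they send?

Offset from 180°W / 90°S: lon 209.6143°, lat 115.3232°.
Field (20°×10°, letters A–R): lon ⌊209.6143/20⌋ = 10 → K; lat ⌊115.3232/10⌋ = 11 → L.
Square (2°×1°, digits 0–9): lon ⌊9.6143/2⌋ = 4; lat ⌊5.3232/1⌋ = 5.
Subsquare (5′×2.5′, letters a–x): lon ⌊1.6143/0.0833333⌋ = 19 → t; lat ⌊0.3232/0.0416667⌋ = 7 → h.

KL45th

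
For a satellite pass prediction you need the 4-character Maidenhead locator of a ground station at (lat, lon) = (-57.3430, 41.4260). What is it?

Offset from 180°W / 90°S: lon 221.43°, lat 32.66°.
Field: lon ⌊221.43/20⌋ = 11 → L; lat ⌊32.66/10⌋ = 3 → D.
Square: lon ⌊1.43/2⌋ = 0; lat ⌊2.66/1⌋ = 2.

LD02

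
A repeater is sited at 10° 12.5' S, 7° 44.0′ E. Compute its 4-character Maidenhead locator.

JH39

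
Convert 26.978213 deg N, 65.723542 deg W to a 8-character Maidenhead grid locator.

FL76dx34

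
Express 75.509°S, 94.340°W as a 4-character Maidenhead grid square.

EB24

Offset from 180°W / 90°S: lon 85.66°, lat 14.49°.
Field: lon ⌊85.66/20⌋ = 4 → E; lat ⌊14.49/10⌋ = 1 → B.
Square: lon ⌊5.66/2⌋ = 2; lat ⌊4.49/1⌋ = 4.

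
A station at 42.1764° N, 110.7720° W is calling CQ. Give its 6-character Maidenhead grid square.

Offset from 180°W / 90°S: lon 69.2280°, lat 132.1764°.
Field: 69.2280/20 → 3 → D, 132.1764/10 → 13 → N; chars DN.
Square: 9.2280/2 → 4, 2.1764/1 → 2; chars 42.
Subsquare: 1.2280/0.0833333 → 14 → o, 0.1764/0.0416667 → 4 → e; chars oe.

DN42oe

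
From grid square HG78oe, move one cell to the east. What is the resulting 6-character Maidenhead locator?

Longitude subsquare o = 14; +1 → 15 = p.
The latitude characters are unchanged.

HG78pe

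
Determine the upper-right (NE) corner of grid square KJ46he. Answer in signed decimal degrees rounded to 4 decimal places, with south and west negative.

6.2083, 28.6667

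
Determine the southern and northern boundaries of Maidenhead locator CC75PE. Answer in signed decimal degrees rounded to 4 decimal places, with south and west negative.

-64.8333, -64.7917

Field C=2, C=2: +2·20° lon, +2·10° lat → SW at lon -140°, lat -70°.
Square 7, 5: +7·2° lon, +5·1° lat → SW at lon -126°, lat -65°.
Subsquare p=15, e=4: +15·0.0833333° lon, +4·0.0416667° lat → SW at lon -124.75°, lat -64.8333°.
Cell spans 0.0833333° lon × 0.0416667° lat.
south -64.8333, north -64.7917.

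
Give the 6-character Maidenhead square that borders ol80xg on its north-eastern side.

OL90ah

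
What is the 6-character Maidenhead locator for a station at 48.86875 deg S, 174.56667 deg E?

RE71gd

Offset from 180°W / 90°S: lon 354.5667°, lat 41.1313°.
Field: lon ⌊354.5667/20⌋ = 17 → R; lat ⌊41.1313/10⌋ = 4 → E.
Square: lon ⌊14.5667/2⌋ = 7; lat ⌊1.1313/1⌋ = 1.
Subsquare: lon ⌊0.5667/0.0833333⌋ = 6 → g; lat ⌊0.1313/0.0416667⌋ = 3 → d.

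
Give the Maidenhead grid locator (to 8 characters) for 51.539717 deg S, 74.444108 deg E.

MD78fl30

Add 180° to longitude and 90° to latitude: 254.44411, 38.46028.
Field (20°×10°, letters A–R): 254.44411/20 → 12 → M, 38.46028/10 → 3 → D; chars MD.
Square (2°×1°, digits 0–9): 14.44411/2 → 7, 8.46028/1 → 8; chars 78.
Subsquare (5′×2.5′, letters a–x): 0.44411/0.0833333 → 5 → f, 0.46028/0.0416667 → 11 → l; chars fl.
Extended square (30″×15″, digits 0–9): 0.02744/0.00833333 → 3, 0.00195/0.00416667 → 0; chars 30.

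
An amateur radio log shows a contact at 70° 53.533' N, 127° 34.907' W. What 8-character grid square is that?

CQ60fv04

Offset from 180°W / 90°S: lon 52.41822°, lat 160.89222°.
Field (20°×10°, letters A–R): lon ⌊52.41822/20⌋ = 2 → C; lat ⌊160.89222/10⌋ = 16 → Q.
Square (2°×1°, digits 0–9): lon ⌊12.41822/2⌋ = 6; lat ⌊0.89222/1⌋ = 0.
Subsquare (5′×2.5′, letters a–x): lon ⌊0.41822/0.0833333⌋ = 5 → f; lat ⌊0.89222/0.0416667⌋ = 21 → v.
Extended square (30″×15″, digits 0–9): lon ⌊0.00155/0.00833333⌋ = 0; lat ⌊0.01722/0.00416667⌋ = 4.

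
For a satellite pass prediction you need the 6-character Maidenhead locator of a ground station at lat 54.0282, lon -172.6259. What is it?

AO34qa

Shift to the Maidenhead origin (180°W, 90°S): lon 7.3741, lat 144.0282.
Field (20°×10°, letters A–R): 7.3741/20 → 0 → A, 144.0282/10 → 14 → O; chars AO.
Square (2°×1°, digits 0–9): 7.3741/2 → 3, 4.0282/1 → 4; chars 34.
Subsquare (5′×2.5′, letters a–x): 1.3741/0.0833333 → 16 → q, 0.0282/0.0416667 → 0 → a; chars qa.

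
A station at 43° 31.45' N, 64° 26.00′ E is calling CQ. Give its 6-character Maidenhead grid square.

MN23fm

Add 180° to longitude and 90° to latitude: 244.4333, 133.5242.
Field: 244.4333/20 → 12 → M, 133.5242/10 → 13 → N; chars MN.
Square: 4.4333/2 → 2, 3.5242/1 → 3; chars 23.
Subsquare: 0.4333/0.0833333 → 5 → f, 0.5242/0.0416667 → 12 → m; chars fm.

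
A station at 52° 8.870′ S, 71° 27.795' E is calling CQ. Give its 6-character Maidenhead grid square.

MD57ru

Shift to the Maidenhead origin (180°W, 90°S): lon 251.4633, lat 37.8522.
Field (20°×10°, letters A–R): lon ⌊251.4633/20⌋ = 12 → M; lat ⌊37.8522/10⌋ = 3 → D.
Square (2°×1°, digits 0–9): lon ⌊11.4633/2⌋ = 5; lat ⌊7.8522/1⌋ = 7.
Subsquare (5′×2.5′, letters a–x): lon ⌊1.4633/0.0833333⌋ = 17 → r; lat ⌊0.8522/0.0416667⌋ = 20 → u.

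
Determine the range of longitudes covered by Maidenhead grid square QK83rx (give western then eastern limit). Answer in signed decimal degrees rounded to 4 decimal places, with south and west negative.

157.4167, 157.5000

Field Q=16, K=10: +16·20° lon, +10·10° lat → SW at lon 140°, lat 10°.
Square 8, 3: +8·2° lon, +3·1° lat → SW at lon 156°, lat 13°.
Subsquare r=17, x=23: +17·0.0833333° lon, +23·0.0416667° lat → SW at lon 157.417°, lat 13.9583°.
Cell spans 0.0833333° lon × 0.0416667° lat.
west 157.4167, east 157.5000.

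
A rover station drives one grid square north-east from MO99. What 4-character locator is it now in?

NP00

Longitude square 9; +1 → 10, wraps to 0, carry into field.
Longitude field M = 12; +1 → 13 = N.
Latitude square 9; +1 → 10, wraps to 0, carry into field.
Latitude field O = 14; +1 → 15 = P.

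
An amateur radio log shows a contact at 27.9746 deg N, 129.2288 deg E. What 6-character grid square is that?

Add 180° to longitude and 90° to latitude: 309.2288, 117.9746.
Field: 309.2288/20 → 15 → P, 117.9746/10 → 11 → L; chars PL.
Square: 9.2288/2 → 4, 7.9746/1 → 7; chars 47.
Subsquare: 1.2288/0.0833333 → 14 → o, 0.9746/0.0416667 → 23 → x; chars ox.

PL47ox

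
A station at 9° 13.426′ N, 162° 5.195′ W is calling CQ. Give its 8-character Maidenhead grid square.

AJ89wf93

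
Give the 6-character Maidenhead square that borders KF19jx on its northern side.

Latitude subsquare x = 23; +1 → 24, wraps to 0 = a, carry into square.
Latitude square 9; +1 → 10, wraps to 0, carry into field.
Latitude field F = 5; +1 → 6 = G.
The longitude characters are unchanged.

KG10ja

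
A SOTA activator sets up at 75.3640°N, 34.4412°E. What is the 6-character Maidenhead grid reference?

Offset from 180°W / 90°S: lon 214.4412°, lat 165.3640°.
Field: 214.4412/20 → 10 → K, 165.3640/10 → 16 → Q; chars KQ.
Square: 14.4412/2 → 7, 5.3640/1 → 5; chars 75.
Subsquare: 0.4412/0.0833333 → 5 → f, 0.3640/0.0416667 → 8 → i; chars fi.

KQ75fi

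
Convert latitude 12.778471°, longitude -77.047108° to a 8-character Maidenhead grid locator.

Add 180° to longitude and 90° to latitude: 102.95289, 102.77847.
Field: lon ⌊102.95289/20⌋ = 5 → F; lat ⌊102.77847/10⌋ = 10 → K.
Square: lon ⌊2.95289/2⌋ = 1; lat ⌊2.77847/1⌋ = 2.
Subsquare: lon ⌊0.95289/0.0833333⌋ = 11 → l; lat ⌊0.77847/0.0416667⌋ = 18 → s.
Extended square: lon ⌊0.03623/0.00833333⌋ = 4; lat ⌊0.02847/0.00416667⌋ = 6.

FK12ls46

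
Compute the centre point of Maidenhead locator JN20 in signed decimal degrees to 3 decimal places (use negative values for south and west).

Field J=9, N=13: +9·20° lon, +13·10° lat → SW at lon 0°, lat 40°.
Square 2, 0: +2·2° lon, +0·1° lat → SW at lon 4°, lat 40°.
Cell spans 2° lon × 1° lat. Centre is SW corner plus half of each.
latitude 40.500, longitude 5.000.

40.500, 5.000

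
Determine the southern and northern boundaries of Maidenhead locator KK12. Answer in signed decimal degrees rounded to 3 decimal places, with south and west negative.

12.000, 13.000

Field K=10, K=10: +10·20° lon, +10·10° lat → SW at lon 20°, lat 10°.
Square 1, 2: +1·2° lon, +2·1° lat → SW at lon 22°, lat 12°.
Cell spans 2° lon × 1° lat.
south 12.000, north 13.000.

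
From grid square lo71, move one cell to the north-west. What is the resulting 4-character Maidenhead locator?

Longitude square 7; −1 → 6.
Latitude square 1; +1 → 2.

LO62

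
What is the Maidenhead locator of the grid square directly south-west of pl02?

Longitude square 0; −1 → -1, wraps to 9, carry into field.
Longitude field P = 15; −1 → 14 = O.
Latitude square 2; −1 → 1.

OL91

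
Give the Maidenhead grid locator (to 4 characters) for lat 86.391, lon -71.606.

Offset from 180°W / 90°S: lon 108.39°, lat 176.39°.
Field: 108.39/20 → 5 → F, 176.39/10 → 17 → R; chars FR.
Square: 8.39/2 → 4, 6.39/1 → 6; chars 46.

FR46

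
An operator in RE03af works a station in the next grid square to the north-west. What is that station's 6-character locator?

Longitude subsquare a = 0; −1 → -1, wraps to 23 = x, carry into square.
Longitude square 0; −1 → -1, wraps to 9, carry into field.
Longitude field R = 17; −1 → 16 = Q.
Latitude subsquare f = 5; +1 → 6 = g.

QE93xg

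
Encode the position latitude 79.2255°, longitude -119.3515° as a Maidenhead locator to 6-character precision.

DQ09hf

Shift to the Maidenhead origin (180°W, 90°S): lon 60.6485, lat 169.2255.
Field: 60.6485/20 → 3 → D, 169.2255/10 → 16 → Q; chars DQ.
Square: 0.6485/2 → 0, 9.2255/1 → 9; chars 09.
Subsquare: 0.6485/0.0833333 → 7 → h, 0.2255/0.0416667 → 5 → f; chars hf.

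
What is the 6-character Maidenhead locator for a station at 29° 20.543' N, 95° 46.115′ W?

EL29ci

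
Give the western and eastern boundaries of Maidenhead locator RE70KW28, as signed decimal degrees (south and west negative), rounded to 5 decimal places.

Field R=17, E=4: +17·20° lon, +4·10° lat → SW at lon 160°, lat -50°.
Square 7, 0: +7·2° lon, +0·1° lat → SW at lon 174°, lat -50°.
Subsquare k=10, w=22: +10·0.0833333° lon, +22·0.0416667° lat → SW at lon 174.833°, lat -49.0833°.
Extended square 2, 8: +2·0.00833333° lon, +8·0.00416667° lat → SW at lon 174.85°, lat -49.05°.
Cell spans 0.00833333° lon × 0.00416667° lat.
west 174.85000, east 174.85833.

174.85000, 174.85833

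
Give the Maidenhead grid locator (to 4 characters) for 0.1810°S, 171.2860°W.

AI49

Shift to the Maidenhead origin (180°W, 90°S): lon 8.71, lat 89.82.
Field: 8.71/20 → 0 → A, 89.82/10 → 8 → I; chars AI.
Square: 8.71/2 → 4, 9.82/1 → 9; chars 49.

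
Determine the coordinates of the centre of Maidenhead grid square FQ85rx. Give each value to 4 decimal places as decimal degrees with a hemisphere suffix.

Field F=5, Q=16: +5·20° lon, +16·10° lat → SW at lon -80°, lat 70°.
Square 8, 5: +8·2° lon, +5·1° lat → SW at lon -64°, lat 75°.
Subsquare r=17, x=23: +17·0.0833333° lon, +23·0.0416667° lat → SW at lon -62.5833°, lat 75.9583°.
Cell spans 0.0833333° lon × 0.0416667° lat. Centre is SW corner plus half of each.
latitude 75.9792° N, longitude 62.5417° W.

75.9792° N, 62.5417° W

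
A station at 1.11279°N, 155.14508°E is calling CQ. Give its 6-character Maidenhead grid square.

QJ71nc

Add 180° to longitude and 90° to latitude: 335.1451, 91.1128.
Field: 335.1451/20 → 16 → Q, 91.1128/10 → 9 → J; chars QJ.
Square: 15.1451/2 → 7, 1.1128/1 → 1; chars 71.
Subsquare: 1.1451/0.0833333 → 13 → n, 0.1128/0.0416667 → 2 → c; chars nc.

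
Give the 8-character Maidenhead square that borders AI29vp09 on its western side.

AI29up99

Longitude extended square 0; −1 → -1, wraps to 9, carry into subsquare.
Longitude subsquare v = 21; −1 → 20 = u.
The latitude characters are unchanged.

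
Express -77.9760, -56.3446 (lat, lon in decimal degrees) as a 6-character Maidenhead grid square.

GB12ta

Add 180° to longitude and 90° to latitude: 123.6554, 12.0240.
Field (20°×10°, letters A–R): lon ⌊123.6554/20⌋ = 6 → G; lat ⌊12.0240/10⌋ = 1 → B.
Square (2°×1°, digits 0–9): lon ⌊3.6554/2⌋ = 1; lat ⌊2.0240/1⌋ = 2.
Subsquare (5′×2.5′, letters a–x): lon ⌊1.6554/0.0833333⌋ = 19 → t; lat ⌊0.0240/0.0416667⌋ = 0 → a.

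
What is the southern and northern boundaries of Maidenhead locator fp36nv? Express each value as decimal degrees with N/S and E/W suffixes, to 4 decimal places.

66.8750° N, 66.9167° N

Field F=5, P=15: +5·20° lon, +15·10° lat → SW at lon -80°, lat 60°.
Square 3, 6: +3·2° lon, +6·1° lat → SW at lon -74°, lat 66°.
Subsquare n=13, v=21: +13·0.0833333° lon, +21·0.0416667° lat → SW at lon -72.9167°, lat 66.875°.
Cell spans 0.0833333° lon × 0.0416667° lat.
south 66.8750° N, north 66.9167° N.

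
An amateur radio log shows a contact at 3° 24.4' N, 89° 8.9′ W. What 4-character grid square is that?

EJ53

Add 180° to longitude and 90° to latitude: 90.85, 93.41.
Field (20°×10°, letters A–R): 90.85/20 → 4 → E, 93.41/10 → 9 → J; chars EJ.
Square (2°×1°, digits 0–9): 10.85/2 → 5, 3.41/1 → 3; chars 53.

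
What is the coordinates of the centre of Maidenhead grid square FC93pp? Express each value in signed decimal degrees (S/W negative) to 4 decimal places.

Field F=5, C=2: +5·20° lon, +2·10° lat → SW at lon -80°, lat -70°.
Square 9, 3: +9·2° lon, +3·1° lat → SW at lon -62°, lat -67°.
Subsquare p=15, p=15: +15·0.0833333° lon, +15·0.0416667° lat → SW at lon -60.75°, lat -66.375°.
Cell spans 0.0833333° lon × 0.0416667° lat. Centre is SW corner plus half of each.
latitude -66.3542, longitude -60.7083.

-66.3542, -60.7083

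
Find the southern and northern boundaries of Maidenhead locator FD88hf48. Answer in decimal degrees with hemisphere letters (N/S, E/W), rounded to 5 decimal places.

Field F=5, D=3: +5·20° lon, +3·10° lat → SW at lon -80°, lat -60°.
Square 8, 8: +8·2° lon, +8·1° lat → SW at lon -64°, lat -52°.
Subsquare h=7, f=5: +7·0.0833333° lon, +5·0.0416667° lat → SW at lon -63.4167°, lat -51.7917°.
Extended square 4, 8: +4·0.00833333° lon, +8·0.00416667° lat → SW at lon -63.3833°, lat -51.7583°.
Cell spans 0.00833333° lon × 0.00416667° lat.
south 51.75833° S, north 51.75417° S.

51.75833° S, 51.75417° S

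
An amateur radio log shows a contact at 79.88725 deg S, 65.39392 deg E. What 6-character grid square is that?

Add 180° to longitude and 90° to latitude: 245.3939, 10.1128.
Field: 245.3939/20 → 12 → M, 10.1128/10 → 1 → B; chars MB.
Square: 5.3939/2 → 2, 0.1128/1 → 0; chars 20.
Subsquare: 1.3939/0.0833333 → 16 → q, 0.1128/0.0416667 → 2 → c; chars qc.

MB20qc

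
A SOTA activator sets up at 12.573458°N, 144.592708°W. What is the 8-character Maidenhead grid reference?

BK72qn87

Shift to the Maidenhead origin (180°W, 90°S): lon 35.40729, lat 102.57346.
Field: 35.40729/20 → 1 → B, 102.57346/10 → 10 → K; chars BK.
Square: 15.40729/2 → 7, 2.57346/1 → 2; chars 72.
Subsquare: 1.40729/0.0833333 → 16 → q, 0.57346/0.0416667 → 13 → n; chars qn.
Extended square: 0.07396/0.00833333 → 8, 0.03179/0.00416667 → 7; chars 87.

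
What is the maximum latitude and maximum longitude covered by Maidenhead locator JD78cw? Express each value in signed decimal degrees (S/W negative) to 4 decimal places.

-51.0417, 14.2500

Field J=9, D=3: +9·20° lon, +3·10° lat → SW at lon 0°, lat -60°.
Square 7, 8: +7·2° lon, +8·1° lat → SW at lon 14°, lat -52°.
Subsquare c=2, w=22: +2·0.0833333° lon, +22·0.0416667° lat → SW at lon 14.1667°, lat -51.0833°.
Cell spans 0.0833333° lon × 0.0416667° lat. NE corner is SW corner plus one full cell.
latitude -51.0417, longitude 14.2500.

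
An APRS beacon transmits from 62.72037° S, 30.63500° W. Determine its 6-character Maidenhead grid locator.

HC47qg

Shift to the Maidenhead origin (180°W, 90°S): lon 149.3650, lat 27.2796.
Field (20°×10°, letters A–R): lon ⌊149.3650/20⌋ = 7 → H; lat ⌊27.2796/10⌋ = 2 → C.
Square (2°×1°, digits 0–9): lon ⌊9.3650/2⌋ = 4; lat ⌊7.2796/1⌋ = 7.
Subsquare (5′×2.5′, letters a–x): lon ⌊1.3650/0.0833333⌋ = 16 → q; lat ⌊0.2796/0.0416667⌋ = 6 → g.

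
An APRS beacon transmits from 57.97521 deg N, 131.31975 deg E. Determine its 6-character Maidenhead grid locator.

Offset from 180°W / 90°S: lon 311.3197°, lat 147.9752°.
Field: lon ⌊311.3197/20⌋ = 15 → P; lat ⌊147.9752/10⌋ = 14 → O.
Square: lon ⌊11.3197/2⌋ = 5; lat ⌊7.9752/1⌋ = 7.
Subsquare: lon ⌊1.3197/0.0833333⌋ = 15 → p; lat ⌊0.9752/0.0416667⌋ = 23 → x.

PO57px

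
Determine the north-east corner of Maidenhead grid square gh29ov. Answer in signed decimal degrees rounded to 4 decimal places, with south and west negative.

-10.0833, -54.7500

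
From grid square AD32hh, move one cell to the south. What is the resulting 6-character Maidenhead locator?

AD32hg

Latitude subsquare h = 7; −1 → 6 = g.
The longitude characters are unchanged.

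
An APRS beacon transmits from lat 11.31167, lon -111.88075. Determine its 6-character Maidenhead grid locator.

Offset from 180°W / 90°S: lon 68.1192°, lat 101.3117°.
Field: lon ⌊68.1192/20⌋ = 3 → D; lat ⌊101.3117/10⌋ = 10 → K.
Square: lon ⌊8.1192/2⌋ = 4; lat ⌊1.3117/1⌋ = 1.
Subsquare: lon ⌊0.1192/0.0833333⌋ = 1 → b; lat ⌊0.3117/0.0416667⌋ = 7 → h.

DK41bh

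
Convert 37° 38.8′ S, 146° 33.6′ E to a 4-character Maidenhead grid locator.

QF32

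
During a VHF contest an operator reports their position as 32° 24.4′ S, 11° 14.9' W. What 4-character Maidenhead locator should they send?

IF47

Offset from 180°W / 90°S: lon 168.75°, lat 57.59°.
Field: lon ⌊168.75/20⌋ = 8 → I; lat ⌊57.59/10⌋ = 5 → F.
Square: lon ⌊8.75/2⌋ = 4; lat ⌊7.59/1⌋ = 7.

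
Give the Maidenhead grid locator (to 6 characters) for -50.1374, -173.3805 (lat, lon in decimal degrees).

AD39hu

Offset from 180°W / 90°S: lon 6.6195°, lat 39.8626°.
Field: 6.6195/20 → 0 → A, 39.8626/10 → 3 → D; chars AD.
Square: 6.6195/2 → 3, 9.8626/1 → 9; chars 39.
Subsquare: 0.6195/0.0833333 → 7 → h, 0.8626/0.0416667 → 20 → u; chars hu.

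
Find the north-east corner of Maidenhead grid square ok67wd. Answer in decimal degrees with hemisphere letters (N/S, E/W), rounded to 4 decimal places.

17.1667° N, 113.9167° E

Field O=14, K=10: +14·20° lon, +10·10° lat → SW at lon 100°, lat 10°.
Square 6, 7: +6·2° lon, +7·1° lat → SW at lon 112°, lat 17°.
Subsquare w=22, d=3: +22·0.0833333° lon, +3·0.0416667° lat → SW at lon 113.833°, lat 17.125°.
Cell spans 0.0833333° lon × 0.0416667° lat. NE corner is SW corner plus one full cell.
latitude 17.1667° N, longitude 113.9167° E.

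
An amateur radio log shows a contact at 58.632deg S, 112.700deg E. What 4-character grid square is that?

OD61

Offset from 180°W / 90°S: lon 292.70°, lat 31.37°.
Field: lon ⌊292.70/20⌋ = 14 → O; lat ⌊31.37/10⌋ = 3 → D.
Square: lon ⌊12.70/2⌋ = 6; lat ⌊1.37/1⌋ = 1.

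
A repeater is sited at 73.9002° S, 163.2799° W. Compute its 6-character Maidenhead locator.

Offset from 180°W / 90°S: lon 16.7201°, lat 16.0998°.
Field: 16.7201/20 → 0 → A, 16.0998/10 → 1 → B; chars AB.
Square: 16.7201/2 → 8, 6.0998/1 → 6; chars 86.
Subsquare: 0.7201/0.0833333 → 8 → i, 0.0998/0.0416667 → 2 → c; chars ic.

AB86ic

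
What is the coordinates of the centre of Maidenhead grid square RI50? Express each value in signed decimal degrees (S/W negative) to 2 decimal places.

-9.50, 171.00

Field R=17, I=8: +17·20° lon, +8·10° lat → SW at lon 160°, lat -10°.
Square 5, 0: +5·2° lon, +0·1° lat → SW at lon 170°, lat -10°.
Cell spans 2° lon × 1° lat. Centre is SW corner plus half of each.
latitude -9.50, longitude 171.00.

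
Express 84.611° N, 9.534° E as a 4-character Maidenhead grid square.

Shift to the Maidenhead origin (180°W, 90°S): lon 189.53, lat 174.61.
Field: lon ⌊189.53/20⌋ = 9 → J; lat ⌊174.61/10⌋ = 17 → R.
Square: lon ⌊9.53/2⌋ = 4; lat ⌊4.61/1⌋ = 4.

JR44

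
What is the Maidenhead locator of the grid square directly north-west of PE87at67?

Longitude extended square 6; −1 → 5.
Latitude extended square 7; +1 → 8.

PE87at58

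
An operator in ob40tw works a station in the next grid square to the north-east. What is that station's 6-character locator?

OB40ux

Longitude subsquare t = 19; +1 → 20 = u.
Latitude subsquare w = 22; +1 → 23 = x.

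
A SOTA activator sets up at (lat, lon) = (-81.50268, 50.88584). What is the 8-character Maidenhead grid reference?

Add 180° to longitude and 90° to latitude: 230.88584, 8.49732.
Field: lon ⌊230.88584/20⌋ = 11 → L; lat ⌊8.49732/10⌋ = 0 → A.
Square: lon ⌊10.88584/2⌋ = 5; lat ⌊8.49732/1⌋ = 8.
Subsquare: lon ⌊0.88584/0.0833333⌋ = 10 → k; lat ⌊0.49732/0.0416667⌋ = 11 → l.
Extended square: lon ⌊0.05251/0.00833333⌋ = 6; lat ⌊0.03899/0.00416667⌋ = 9.

LA58kl69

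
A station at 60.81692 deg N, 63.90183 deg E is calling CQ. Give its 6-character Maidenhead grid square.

MP10wt

Offset from 180°W / 90°S: lon 243.9018°, lat 150.8169°.
Field: lon ⌊243.9018/20⌋ = 12 → M; lat ⌊150.8169/10⌋ = 15 → P.
Square: lon ⌊3.9018/2⌋ = 1; lat ⌊0.8169/1⌋ = 0.
Subsquare: lon ⌊1.9018/0.0833333⌋ = 22 → w; lat ⌊0.8169/0.0416667⌋ = 19 → t.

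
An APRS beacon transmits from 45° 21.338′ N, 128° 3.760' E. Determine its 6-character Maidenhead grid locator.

PN45ai

Shift to the Maidenhead origin (180°W, 90°S): lon 308.0627, lat 135.3556.
Field: 308.0627/20 → 15 → P, 135.3556/10 → 13 → N; chars PN.
Square: 8.0627/2 → 4, 5.3556/1 → 5; chars 45.
Subsquare: 0.0627/0.0833333 → 0 → a, 0.3556/0.0416667 → 8 → i; chars ai.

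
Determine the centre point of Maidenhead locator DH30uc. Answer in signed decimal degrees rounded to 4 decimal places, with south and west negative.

Field D=3, H=7: +3·20° lon, +7·10° lat → SW at lon -120°, lat -20°.
Square 3, 0: +3·2° lon, +0·1° lat → SW at lon -114°, lat -20°.
Subsquare u=20, c=2: +20·0.0833333° lon, +2·0.0416667° lat → SW at lon -112.333°, lat -19.9167°.
Cell spans 0.0833333° lon × 0.0416667° lat. Centre is SW corner plus half of each.
latitude -19.8958, longitude -112.2917.

-19.8958, -112.2917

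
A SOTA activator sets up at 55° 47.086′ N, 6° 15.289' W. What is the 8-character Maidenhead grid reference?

Offset from 180°W / 90°S: lon 173.74518°, lat 145.78477°.
Field: lon ⌊173.74518/20⌋ = 8 → I; lat ⌊145.78477/10⌋ = 14 → O.
Square: lon ⌊13.74518/2⌋ = 6; lat ⌊5.78477/1⌋ = 5.
Subsquare: lon ⌊1.74518/0.0833333⌋ = 20 → u; lat ⌊0.78477/0.0416667⌋ = 18 → s.
Extended square: lon ⌊0.07852/0.00833333⌋ = 9; lat ⌊0.03477/0.00416667⌋ = 8.

IO65us98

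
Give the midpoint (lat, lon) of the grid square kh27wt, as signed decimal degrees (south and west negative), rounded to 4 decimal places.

-12.1875, 25.8750

Field K=10, H=7: +10·20° lon, +7·10° lat → SW at lon 20°, lat -20°.
Square 2, 7: +2·2° lon, +7·1° lat → SW at lon 24°, lat -13°.
Subsquare w=22, t=19: +22·0.0833333° lon, +19·0.0416667° lat → SW at lon 25.8333°, lat -12.2083°.
Cell spans 0.0833333° lon × 0.0416667° lat. Centre is SW corner plus half of each.
latitude -12.1875, longitude 25.8750.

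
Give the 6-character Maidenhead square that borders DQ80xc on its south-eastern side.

Longitude subsquare x = 23; +1 → 24, wraps to 0 = a, carry into square.
Longitude square 8; +1 → 9.
Latitude subsquare c = 2; −1 → 1 = b.

DQ90ab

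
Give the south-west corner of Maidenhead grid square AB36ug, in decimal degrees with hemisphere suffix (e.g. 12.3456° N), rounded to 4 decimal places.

Field A=0, B=1: +0·20° lon, +1·10° lat → SW at lon -180°, lat -80°.
Square 3, 6: +3·2° lon, +6·1° lat → SW at lon -174°, lat -74°.
Subsquare u=20, g=6: +20·0.0833333° lon, +6·0.0416667° lat → SW at lon -172.333°, lat -73.75°.
latitude 73.7500° S, longitude 172.3333° W.

73.7500° S, 172.3333° W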